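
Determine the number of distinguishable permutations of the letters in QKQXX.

30

QKQXX has 5 letters with Q appearing twice and X appearing twice.
So there are 5! / (2!·2!) = 30 distinguishable arrangements.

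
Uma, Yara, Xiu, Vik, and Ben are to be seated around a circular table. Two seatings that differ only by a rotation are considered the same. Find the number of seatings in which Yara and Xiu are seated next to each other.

Treat {Yara, Xiu} as one unit (2 internal orders) and seat the resulting 4 units around the table: (3)! circular arrangements.
So 2 × (3)! = 2 × 6 = 12.

12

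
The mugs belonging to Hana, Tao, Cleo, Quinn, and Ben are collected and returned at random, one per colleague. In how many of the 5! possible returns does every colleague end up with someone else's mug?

44

This is the derangement count D_5: permutations of 5 items with no fixed point.
By inclusion–exclusion this is Σ_{j=0}^{5} (−1)^j C(5,j)·(5−j)!.
Computing: 120 − 120 + 60 − 20 + 5 − 1 = 44.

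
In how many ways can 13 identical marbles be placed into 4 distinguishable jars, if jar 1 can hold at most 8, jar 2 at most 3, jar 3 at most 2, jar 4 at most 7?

Without the upper bounds there are C(16,3) = 560 ways to split 13 among 4 jars.
Subtract solutions that violate a single cap (substitute x_i' = x_i − (cap_i+1)): x_1 ≥ 9 gives C(7,3) = 35; x_2 ≥ 4 gives C(12,3) = 220; x_3 ≥ 3 gives C(13,3) = 286; x_4 ≥ 8 gives C(8,3) = 56. Together 597.
Add back pairs where two caps are both exceeded: 1 + 4 + 0 + 84 + 4 + 10 = 103.
By inclusion–exclusion the count is 560 − 597 + 103 = 66.

66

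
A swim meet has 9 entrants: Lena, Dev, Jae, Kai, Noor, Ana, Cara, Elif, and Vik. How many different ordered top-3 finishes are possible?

504

This is an ordered selection of 3 from 9: P(9,3).
That gives 9 × 8 × 7 = 504.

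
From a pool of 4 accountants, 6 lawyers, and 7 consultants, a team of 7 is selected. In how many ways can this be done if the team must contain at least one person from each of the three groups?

17283

With no constraint there are C(17,7) = 19448 possible selections.
Selections missing a whole group: no accountants → C(13,7) = 1716; no lawyers → C(11,7) = 330; no consultants → C(10,7) = 120.
Add back selections omitting two groups (i.e. drawn from a single group): C(4,7) + C(6,7) + C(7,7) = 1.
By inclusion–exclusion: 19448 − 2166 + 1 = 17283.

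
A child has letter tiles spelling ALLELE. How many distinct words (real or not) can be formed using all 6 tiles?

ALLELE has 6 letters with E appearing twice and L appearing 3 times.
The number of distinct arrangements is 6!/(3!·2!) = 720/12 = 60.

60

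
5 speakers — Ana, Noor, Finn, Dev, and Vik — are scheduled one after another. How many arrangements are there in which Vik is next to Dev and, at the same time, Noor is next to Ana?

24

Treat {Vik,Dev} as one block (2 orders) and {Noor,Ana} as another (2 orders).
That leaves 3 units to arrange: 2 × 2 × 3! = 4 × 6 = 24.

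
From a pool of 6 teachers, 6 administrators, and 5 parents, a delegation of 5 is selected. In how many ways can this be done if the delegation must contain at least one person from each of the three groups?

4485

With no constraint there are C(17,5) = 6188 possible selections.
Selections missing a whole group: no teachers → C(11,5) = 462; no administrators → C(11,5) = 462; no parents → C(12,5) = 792.
Add back selections omitting two groups (i.e. drawn from a single group): C(6,5) + C(6,5) + C(5,5) = 13.
By inclusion–exclusion: 6188 − 1716 + 13 = 4485.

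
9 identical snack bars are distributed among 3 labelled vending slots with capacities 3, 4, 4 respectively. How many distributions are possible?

Without the upper bounds there are C(11,2) = 55 ways to split 9 among 3 vending slots.
Subtract solutions that violate a single cap (substitute x_i' = x_i − (cap_i+1)): x_1 ≥ 4 gives C(7,2) = 21; x_2 ≥ 5 gives C(6,2) = 15; x_3 ≥ 5 gives C(6,2) = 15. Together 51.
Add back pairs where two caps are both exceeded: 1 + 1 + 0 = 2.
By inclusion–exclusion the count is 55 − 51 + 2 = 6.

6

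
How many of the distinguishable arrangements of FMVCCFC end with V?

With the last slot taken by V, it remains to arrange the other 6 letters (FMCCFC).
Those 6 letters have C appearing 3 times and F appearing twice, giving (6)!/(3!·2!) = 60.

60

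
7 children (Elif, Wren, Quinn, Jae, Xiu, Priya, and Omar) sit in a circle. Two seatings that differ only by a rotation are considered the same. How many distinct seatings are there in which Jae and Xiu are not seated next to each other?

Without the restriction there are (6)! = 720 seatings.
Those with Jae next to Xiu: fuse the pair into one unit and seat 6 units around a circle — 2·(5)! = 240.
Subtracting, 720 − 240 = 480.

480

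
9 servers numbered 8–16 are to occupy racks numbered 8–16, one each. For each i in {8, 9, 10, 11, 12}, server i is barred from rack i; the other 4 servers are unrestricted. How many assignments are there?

Let Aᵢ (for 8 ≤ i ≤ 12) be the placements that put server i in its forbidden rack. Any j of these fix j positions, leaving (9−j)! ways to fill the rest, and there are C(5,j) ways to pick which j.
By inclusion–exclusion, the number of valid placements is Σ_{j=0}^{5} (−1)^j C(5,j)·(9−j)!.
Computing: 362880 − 201600 + 50400 − 7200 + 600 − 24 = 205056.

205056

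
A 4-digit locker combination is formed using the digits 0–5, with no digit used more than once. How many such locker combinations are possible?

This is a permutation of 4 out of 6: P(6,4) = 6!/2!.
That product is 6 × 5 × 4 × 3 = 360.

360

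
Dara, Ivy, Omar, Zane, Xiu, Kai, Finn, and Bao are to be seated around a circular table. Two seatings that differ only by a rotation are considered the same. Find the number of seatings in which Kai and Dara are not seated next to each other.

3600

Without the restriction there are (7)! = 5040 seatings.
Those with Kai next to Dara: fuse the pair into one unit and seat 7 units around a circle — 2·(6)! = 1440.
Subtracting, 5040 − 1440 = 3600.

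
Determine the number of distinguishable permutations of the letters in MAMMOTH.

840

MAMMOTH has 7 letters with M appearing 3 times.
Dividing 7! = 5040 by 3! = 6 for the repeated letters gives 840.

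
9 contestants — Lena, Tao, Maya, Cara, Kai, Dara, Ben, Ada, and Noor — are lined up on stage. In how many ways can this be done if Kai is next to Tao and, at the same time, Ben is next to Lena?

Treat {Kai,Tao} as one block (2 orders) and {Ben,Lena} as another (2 orders).
That leaves 7 units to arrange: 2 × 2 × 7! = 4 × 5040 = 20160.

20160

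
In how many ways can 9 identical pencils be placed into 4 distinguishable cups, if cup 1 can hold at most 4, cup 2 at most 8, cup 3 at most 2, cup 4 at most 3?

Ignoring the caps, the number of non-negative solutions to x_1+…+x_4 = 9 is C(12,3) = 220.
Subtract solutions that violate a single cap (substitute x_i' = x_i − (cap_i+1)): x_1 ≥ 5 gives C(7,3) = 35; x_2 ≥ 9 gives C(3,3) = 1; x_3 ≥ 3 gives C(9,3) = 84; x_4 ≥ 4 gives C(8,3) = 56. Together 176.
Add back pairs where two caps are both exceeded: 0 + 4 + 1 + 0 + 0 + 10 = 15.
By inclusion–exclusion the count is 220 − 176 + 15 = 59.

59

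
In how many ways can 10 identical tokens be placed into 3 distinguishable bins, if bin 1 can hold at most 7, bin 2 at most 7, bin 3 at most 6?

44

Without the upper bounds there are C(12,2) = 66 ways to split 10 among 3 bins.
Subtract solutions that violate a single cap (substitute x_i' = x_i − (cap_i+1)): x_1 ≥ 8 gives C(4,2) = 6; x_2 ≥ 8 gives C(4,2) = 6; x_3 ≥ 7 gives C(5,2) = 10. Together 22.
No two caps can be exceeded simultaneously, so the pair terms are all 0.
By inclusion–exclusion the count is 66 − 22 + 0 = 44.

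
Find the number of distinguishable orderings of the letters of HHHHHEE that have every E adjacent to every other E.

6

Treat the 2 copies of E as a single block. The multiset to arrange is then {EE, H, H, H, H, H}, 6 items in all.
That gives (6)!/(5!) = 6 arrangements.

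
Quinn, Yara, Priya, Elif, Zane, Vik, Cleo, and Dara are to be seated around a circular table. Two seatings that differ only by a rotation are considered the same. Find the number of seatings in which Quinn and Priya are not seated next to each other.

All circular seatings of 8 people number (7)! = 5040.
Those with Quinn next to Priya: fuse the pair into one unit and seat 7 units around a circle — 2·(6)! = 1440.
Subtracting, 5040 − 1440 = 3600.

3600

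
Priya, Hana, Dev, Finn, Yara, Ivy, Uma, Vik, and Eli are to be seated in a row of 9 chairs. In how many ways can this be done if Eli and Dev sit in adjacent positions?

Glue Eli and Dev into one block (2 internal orders), leaving 8 units to arrange in a row.
So the count is 2·(8)! = 80640.

80640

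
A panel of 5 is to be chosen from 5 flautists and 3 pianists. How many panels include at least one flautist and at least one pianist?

Total 5-person selections from all 8: C(8,5) = 56.
Subtract selections that omit an entire group: no flautists → C(3,5) = 0; no pianists → C(5,5) = 1.
Both groups omitted at once is impossible, so 56 − 1 = 55.

55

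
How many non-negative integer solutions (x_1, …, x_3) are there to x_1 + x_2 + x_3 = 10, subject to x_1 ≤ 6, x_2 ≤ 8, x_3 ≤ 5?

Without the upper bounds there are C(12,2) = 66 ways to split 10 among 3 variables.
Subtract solutions that violate a single cap (substitute x_i' = x_i − (cap_i+1)): x_1 ≥ 7 gives C(5,2) = 10; x_2 ≥ 9 gives C(3,2) = 3; x_3 ≥ 6 gives C(6,2) = 15. Together 28.
No two caps can be exceeded simultaneously, so the pair terms are all 0.
By inclusion–exclusion the count is 66 − 28 + 0 = 38.

38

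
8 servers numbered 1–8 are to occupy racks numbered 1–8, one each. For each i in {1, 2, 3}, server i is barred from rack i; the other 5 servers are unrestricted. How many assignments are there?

Let Aᵢ (for i ∈ {1, 2, 3}) be the placements that put server i in its forbidden rack. Any j of these fix j positions, leaving (8−j)! ways to fill the rest, and there are C(3,j) ways to pick which j.
By inclusion–exclusion, the number of valid placements is Σ_{j=0}^{3} (−1)^j C(3,j)·(8−j)!.
Computing: 40320 − 15120 + 2160 − 120 = 27240.

27240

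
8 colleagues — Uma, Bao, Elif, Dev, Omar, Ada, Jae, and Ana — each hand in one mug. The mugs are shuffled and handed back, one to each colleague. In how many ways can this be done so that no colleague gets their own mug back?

This is the derangement count D_8: permutations of 8 items with no fixed point.
By inclusion–exclusion this is Σ_{j=0}^{8} (−1)^j C(8,j)·(8−j)!.
Computing: 40320 − 40320 + 20160 − 6720 + 1680 − 336 + 56 − 8 + 1 = 14833.

14833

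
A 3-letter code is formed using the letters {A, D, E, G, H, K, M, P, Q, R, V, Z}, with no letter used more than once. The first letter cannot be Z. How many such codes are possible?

1210

The first letter has 12−1 = 11 choices (anything except Z).
The remaining 2 letters are filled from the other 11 symbols without repetition: 11 × 10 = 110.
Total: 11 × 110 = 1210.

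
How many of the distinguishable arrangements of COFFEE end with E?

60

With the last slot taken by E, it remains to arrange the other 5 letters (COFFE).
Those 5 letters have F appearing twice, giving (5)!/(2!) = 60.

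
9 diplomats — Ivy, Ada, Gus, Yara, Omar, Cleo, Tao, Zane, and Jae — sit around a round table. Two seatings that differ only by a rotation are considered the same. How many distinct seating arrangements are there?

40320

Seat Ivy anywhere (absorbing the rotational symmetry), then permute the other 8: (8)! = 40320.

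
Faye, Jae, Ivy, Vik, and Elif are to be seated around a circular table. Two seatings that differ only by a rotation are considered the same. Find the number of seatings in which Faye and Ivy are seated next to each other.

Glue Faye and Ivy into a block (2 internal orders). Seating 4 units around a circle gives (3)! arrangements.
So 2 × (3)! = 2 × 6 = 12.

12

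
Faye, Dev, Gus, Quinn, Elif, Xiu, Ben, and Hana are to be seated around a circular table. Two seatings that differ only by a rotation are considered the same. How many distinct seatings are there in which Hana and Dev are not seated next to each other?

All circular seatings of 8 people number (7)! = 5040.
Seatings with Hana beside Dev: treat them as a block with 2 internal orders, giving 2 × (6)! = 1440.
Subtracting, 5040 − 1440 = 3600.

3600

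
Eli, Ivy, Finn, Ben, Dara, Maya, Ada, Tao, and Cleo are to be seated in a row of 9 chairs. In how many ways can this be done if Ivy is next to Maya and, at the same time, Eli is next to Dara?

Treat {Ivy,Maya} as one block (2 orders) and {Eli,Dara} as another (2 orders).
That leaves 7 units to arrange: 2 × 2 × 7! = 4 × 5040 = 20160.

20160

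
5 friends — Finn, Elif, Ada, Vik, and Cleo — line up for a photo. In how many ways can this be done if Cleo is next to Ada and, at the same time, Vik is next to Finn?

Treat {Cleo,Ada} as one block (2 orders) and {Vik,Finn} as another (2 orders).
That leaves 3 units to arrange: 2 × 2 × 3! = 4 × 6 = 24.

24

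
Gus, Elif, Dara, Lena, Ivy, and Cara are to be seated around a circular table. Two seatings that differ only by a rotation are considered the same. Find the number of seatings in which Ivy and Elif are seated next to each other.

48

Treat {Ivy, Elif} as one unit (2 internal orders) and seat the resulting 5 units around the table: (4)! circular arrangements.
So 2 × (4)! = 2 × 24 = 48.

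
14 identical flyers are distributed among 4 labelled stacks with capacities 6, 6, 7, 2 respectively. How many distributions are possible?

83

By stars and bars, unrestricted non-negative solutions to x_1+…+x_4 = 14 number C(14+3,3) = 680.
Subtract solutions that violate a single cap (substitute x_i' = x_i − (cap_i+1)): x_1 ≥ 7 gives C(10,3) = 120; x_2 ≥ 7 gives C(10,3) = 120; x_3 ≥ 8 gives C(9,3) = 84; x_4 ≥ 3 gives C(14,3) = 364. Together 688.
Add back pairs where two caps are both exceeded: 1 + 0 + 35 + 0 + 35 + 20 = 91.
By inclusion–exclusion the count is 680 − 688 + 91 = 83.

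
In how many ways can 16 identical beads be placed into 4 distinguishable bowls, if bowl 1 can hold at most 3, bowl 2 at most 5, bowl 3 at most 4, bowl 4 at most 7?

20

Ignoring the caps, the number of non-negative solutions to x_1+…+x_4 = 16 is C(19,3) = 969.
Subtract solutions that violate a single cap (substitute x_i' = x_i − (cap_i+1)): x_1 ≥ 4 gives C(15,3) = 455; x_2 ≥ 6 gives C(13,3) = 286; x_3 ≥ 5 gives C(14,3) = 364; x_4 ≥ 8 gives C(11,3) = 165. Together 1270.
Add back pairs where two caps are both exceeded: 84 + 120 + 35 + 56 + 10 + 20 = 325.
Subtract triples: 4 + 0 + 0 + 0 = 4.
By inclusion–exclusion the count is 969 − 1270 + 325 − 4 = 20.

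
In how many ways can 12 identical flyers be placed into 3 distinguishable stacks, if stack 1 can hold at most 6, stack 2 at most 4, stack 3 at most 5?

10

Without the upper bounds there are C(14,2) = 91 ways to split 12 among 3 stacks.
Subtract solutions that violate a single cap (substitute x_i' = x_i − (cap_i+1)): x_1 ≥ 7 gives C(7,2) = 21; x_2 ≥ 5 gives C(9,2) = 36; x_3 ≥ 6 gives C(8,2) = 28. Together 85.
Add back pairs where two caps are both exceeded: 1 + 0 + 3 = 4.
By inclusion–exclusion the count is 91 − 85 + 4 = 10.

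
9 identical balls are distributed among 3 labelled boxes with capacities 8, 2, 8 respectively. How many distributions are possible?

Without the upper bounds there are C(11,2) = 55 ways to split 9 among 3 boxes.
Subtract solutions that violate a single cap (substitute x_i' = x_i − (cap_i+1)): x_1 ≥ 9 gives C(2,2) = 1; x_2 ≥ 3 gives C(8,2) = 28; x_3 ≥ 9 gives C(2,2) = 1. Together 30.
No two caps can be exceeded simultaneously, so the pair terms are all 0.
By inclusion–exclusion the count is 55 − 30 + 0 = 25.

25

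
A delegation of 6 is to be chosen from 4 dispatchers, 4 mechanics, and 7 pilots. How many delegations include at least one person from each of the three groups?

4060

Unrestricted: C(15,6) = 5005 ways to pick any 6 of the 15.
Selections missing a whole group: no dispatchers → C(11,6) = 462; no mechanics → C(11,6) = 462; no pilots → C(8,6) = 28.
Add back selections omitting two groups (i.e. drawn from a single group): C(4,6) + C(4,6) + C(7,6) = 7.
By inclusion–exclusion: 5005 − 952 + 7 = 4060.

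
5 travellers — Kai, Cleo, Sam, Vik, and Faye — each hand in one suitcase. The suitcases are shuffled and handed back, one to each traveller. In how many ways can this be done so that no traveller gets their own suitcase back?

44

This is the derangement count D_5: permutations of 5 items with no fixed point.
By inclusion–exclusion this is Σ_{j=0}^{5} (−1)^j C(5,j)·(5−j)!.
Computing: 120 − 120 + 60 − 20 + 5 − 1 = 44.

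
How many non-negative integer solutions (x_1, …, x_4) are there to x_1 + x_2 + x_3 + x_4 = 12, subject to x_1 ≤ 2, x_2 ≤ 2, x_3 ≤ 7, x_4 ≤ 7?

45

Without the upper bounds there are C(15,3) = 455 ways to split 12 among 4 variables.
Subtract solutions that violate a single cap (substitute x_i' = x_i − (cap_i+1)): x_1 ≥ 3 gives C(12,3) = 220; x_2 ≥ 3 gives C(12,3) = 220; x_3 ≥ 8 gives C(7,3) = 35; x_4 ≥ 8 gives C(7,3) = 35. Together 510.
Add back pairs where two caps are both exceeded: 84 + 4 + 4 + 4 + 4 + 0 = 100.
By inclusion–exclusion the count is 455 − 510 + 100 = 45.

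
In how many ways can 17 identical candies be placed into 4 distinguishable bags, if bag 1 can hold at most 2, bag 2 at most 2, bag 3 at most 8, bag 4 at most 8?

18

Without the upper bounds there are C(20,3) = 1140 ways to split 17 among 4 bags.
Subtract solutions that violate a single cap (substitute x_i' = x_i − (cap_i+1)): x_1 ≥ 3 gives C(17,3) = 680; x_2 ≥ 3 gives C(17,3) = 680; x_3 ≥ 9 gives C(11,3) = 165; x_4 ≥ 9 gives C(11,3) = 165. Together 1690.
Add back pairs where two caps are both exceeded: 364 + 56 + 56 + 56 + 56 + 0 = 588.
Subtract triples: 10 + 10 + 0 + 0 = 20.
By inclusion–exclusion the count is 1140 − 1690 + 588 − 20 = 18.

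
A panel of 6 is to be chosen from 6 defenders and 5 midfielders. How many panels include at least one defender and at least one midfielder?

Total 6-person selections from all 11: C(11,6) = 462.
Subtract selections that omit an entire group: no defenders → C(5,6) = 0; no midfielders → C(6,6) = 1.
Both groups omitted at once is impossible, so 462 − 1 = 461.

461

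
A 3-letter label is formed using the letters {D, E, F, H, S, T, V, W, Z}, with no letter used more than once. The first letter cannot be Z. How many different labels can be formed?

The first letter has 9−1 = 8 choices (anything except Z).
The remaining 2 letters are filled from the other 8 symbols without repetition: 8 × 7 = 56.
Total: 8 × 56 = 448.

448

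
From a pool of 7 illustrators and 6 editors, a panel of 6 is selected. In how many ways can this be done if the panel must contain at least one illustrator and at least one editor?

1708

With no constraint there are C(13,6) = 1716 possible selections.
Selections missing a whole group: no illustrators → C(6,6) = 1; no editors → C(7,6) = 7.
Both groups omitted at once is impossible, so 1716 − 8 = 1708.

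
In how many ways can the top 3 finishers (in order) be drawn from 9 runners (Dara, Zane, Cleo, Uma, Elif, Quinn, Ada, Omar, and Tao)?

This is an ordered selection of 3 from 9: P(9,3).
That gives 9 × 8 × 7 = 504.

504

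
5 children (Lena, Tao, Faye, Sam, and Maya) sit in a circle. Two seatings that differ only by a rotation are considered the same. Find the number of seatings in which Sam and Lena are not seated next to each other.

All circular seatings of 5 people number (4)! = 24.
Seatings with Sam beside Lena: treat them as a block with 2 internal orders, giving 2 × (3)! = 12.
Subtracting, 24 − 12 = 12.

12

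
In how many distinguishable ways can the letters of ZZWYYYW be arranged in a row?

The 7 letters of ZZWYYYW have repeats: W appearing twice, Y appearing 3 times, and Z appearing twice.
So there are 7! / (3!·2!·2!) = 210 distinguishable arrangements.

210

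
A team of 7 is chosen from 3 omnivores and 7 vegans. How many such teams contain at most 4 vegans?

35

Split by how many vegans are chosen (0 through 4).
Sum: C(7,0)·C(3,7) + C(7,1)·C(3,6) + C(7,2)·C(3,5) + C(7,3)·C(3,4) + C(7,4)·C(3,3) = 0 + 0 + 0 + 0 + 35 = 35.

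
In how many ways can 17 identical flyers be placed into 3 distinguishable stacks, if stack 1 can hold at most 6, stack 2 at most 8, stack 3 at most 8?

21

Without the upper bounds there are C(19,2) = 171 ways to split 17 among 3 stacks.
Subtract solutions that violate a single cap (substitute x_i' = x_i − (cap_i+1)): x_1 ≥ 7 gives C(12,2) = 66; x_2 ≥ 9 gives C(10,2) = 45; x_3 ≥ 9 gives C(10,2) = 45. Together 156.
Add back pairs where two caps are both exceeded: 3 + 3 + 0 = 6.
By inclusion–exclusion the count is 171 − 156 + 6 = 21.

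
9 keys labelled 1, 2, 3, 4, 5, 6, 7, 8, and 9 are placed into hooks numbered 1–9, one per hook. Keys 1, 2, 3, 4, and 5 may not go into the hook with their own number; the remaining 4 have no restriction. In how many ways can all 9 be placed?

Let Aᵢ (for 1 ≤ i ≤ 5) be the placements that put key i in its forbidden hook. Any j of these fix j positions, leaving (9−j)! ways to fill the rest, and there are C(5,j) ways to pick which j.
By inclusion–exclusion, the number of valid placements is Σ_{j=0}^{5} (−1)^j C(5,j)·(9−j)!.
Computing: 362880 − 201600 + 50400 − 7200 + 600 − 24 = 205056.

205056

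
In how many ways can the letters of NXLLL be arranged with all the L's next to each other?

Treat the 3 copies of L as a single block. The multiset to arrange is then {LLL, N, X}, 3 items in all.
All 3 items are distinct, so there are (3)! = 6 arrangements.

6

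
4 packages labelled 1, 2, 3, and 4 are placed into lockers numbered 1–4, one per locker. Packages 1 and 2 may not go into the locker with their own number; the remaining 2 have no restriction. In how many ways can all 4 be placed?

14

Let Aᵢ (for i ∈ {1, 2}) be the placements that put package i in its forbidden locker. Any j of these fix j positions, leaving (4−j)! ways to fill the rest, and there are C(2,j) ways to pick which j.
By inclusion–exclusion, the number of valid placements is Σ_{j=0}^{2} (−1)^j C(2,j)·(4−j)!.
Computing: 24 − 12 + 2 = 14.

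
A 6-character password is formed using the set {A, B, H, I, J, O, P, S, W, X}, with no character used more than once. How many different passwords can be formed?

151200

With no repetition, fill the 6 characters in order: 10 choices, then 9, down to 5.
10 × 9 × 8 × 7 × 6 × 5 = 151200.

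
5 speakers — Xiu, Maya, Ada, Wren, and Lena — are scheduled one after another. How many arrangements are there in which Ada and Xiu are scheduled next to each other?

Treat {Ada, Xiu} as a single unit. There are 4 units to order, and the pair itself can be ordered 2 ways.
So the count is 2·(4)! = 48.

48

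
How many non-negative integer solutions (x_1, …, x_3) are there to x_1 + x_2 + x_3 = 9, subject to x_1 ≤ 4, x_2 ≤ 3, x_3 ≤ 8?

Without the upper bounds there are C(11,2) = 55 ways to split 9 among 3 variables.
Subtract solutions that violate a single cap (substitute x_i' = x_i − (cap_i+1)): x_1 ≥ 5 gives C(6,2) = 15; x_2 ≥ 4 gives C(7,2) = 21; x_3 ≥ 9 gives C(2,2) = 1. Together 37.
Add back pairs where two caps are both exceeded: 1 + 0 + 0 = 1.
By inclusion–exclusion the count is 55 − 37 + 1 = 19.

19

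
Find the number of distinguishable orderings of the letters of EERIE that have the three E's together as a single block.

Treat the 3 copies of E as a single block. The multiset to arrange is then {EEE, I, R}, 3 items in all.
All 3 items are distinct, so there are (3)! = 6 arrangements.

6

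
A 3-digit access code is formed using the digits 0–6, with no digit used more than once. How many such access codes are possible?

With no repetition, fill the 3 digits in order: 7 choices, then 6, down to 5.
7 × 6 × 5 = 210.

210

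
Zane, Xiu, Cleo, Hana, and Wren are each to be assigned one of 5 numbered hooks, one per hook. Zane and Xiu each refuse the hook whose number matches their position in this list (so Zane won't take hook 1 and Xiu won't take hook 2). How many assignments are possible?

Let Aᵢ (for i ∈ {1, 2}) be the placements that put person i in their forbidden hook. Any j of these fix j positions, leaving (5−j)! ways to fill the rest, and there are C(2,j) ways to pick which j.
By inclusion–exclusion, the number of valid placements is Σ_{j=0}^{2} (−1)^j C(2,j)·(5−j)!.
Computing: 120 − 48 + 6 = 78.

78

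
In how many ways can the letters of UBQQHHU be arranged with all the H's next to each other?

180

Treat the 2 copies of H as a single block. The multiset to arrange is then {HH, B, Q, Q, U, U}, 6 items in all.
That gives (6)!/(2!·2!) = 180 arrangements.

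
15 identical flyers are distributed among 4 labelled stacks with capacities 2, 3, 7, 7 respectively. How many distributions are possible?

30

By stars and bars, unrestricted non-negative solutions to x_1+…+x_4 = 15 number C(15+3,3) = 816.
Subtract solutions that violate a single cap (substitute x_i' = x_i − (cap_i+1)): x_1 ≥ 3 gives C(15,3) = 455; x_2 ≥ 4 gives C(14,3) = 364; x_3 ≥ 8 gives C(10,3) = 120; x_4 ≥ 8 gives C(10,3) = 120. Together 1059.
Add back pairs where two caps are both exceeded: 165 + 35 + 35 + 20 + 20 + 0 = 275.
Subtract triples: 1 + 1 + 0 + 0 = 2.
By inclusion–exclusion the count is 816 − 1059 + 275 − 2 = 30.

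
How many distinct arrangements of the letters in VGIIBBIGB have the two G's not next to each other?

There are 9!/(3!·3!·2!) = 5040 arrangements of VGIIBBIGB in total.
If the two G's are adjacent, glue them into one block, leaving 8 items to arrange: (8)!/(3!·3!) = 1120 ways.
Hence 5040 − 1120 = 3920.

3920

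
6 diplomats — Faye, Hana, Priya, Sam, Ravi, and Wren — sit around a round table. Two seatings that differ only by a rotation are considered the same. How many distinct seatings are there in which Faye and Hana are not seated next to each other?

72

Without the restriction there are (5)! = 120 seatings.
Seatings with Faye beside Hana: treat them as a block with 2 internal orders, giving 2 × (4)! = 48.
Subtracting, 120 − 48 = 72.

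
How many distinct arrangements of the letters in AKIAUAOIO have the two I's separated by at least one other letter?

There are 9!/(3!·2!·2!) = 15120 arrangements of AKIAUAOIO in total.
Arrangements with the I's together: treat II as one letter, giving (8)!/(3!·2!) = 3360.
Subtracting, 15120 − 3360 = 11760 arrangements keep the I's apart.

11760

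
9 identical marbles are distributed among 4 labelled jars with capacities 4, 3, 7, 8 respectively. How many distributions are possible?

125

Ignoring the caps, the number of non-negative solutions to x_1+…+x_4 = 9 is C(12,3) = 220.
Subtract solutions that violate a single cap (substitute x_i' = x_i − (cap_i+1)): x_1 ≥ 5 gives C(7,3) = 35; x_2 ≥ 4 gives C(8,3) = 56; x_3 ≥ 8 gives C(4,3) = 4; x_4 ≥ 9 gives C(3,3) = 1. Together 96.
Add back pairs where two caps are both exceeded: 1 + 0 + 0 + 0 + 0 + 0 = 1.
By inclusion–exclusion the count is 220 − 96 + 1 = 125.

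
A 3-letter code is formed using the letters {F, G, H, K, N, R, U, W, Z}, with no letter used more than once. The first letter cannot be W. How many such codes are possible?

The first letter has 9−1 = 8 choices (anything except W).
The remaining 2 letters are filled from the other 8 symbols without repetition: 8 × 7 = 56.
Total: 8 × 56 = 448.

448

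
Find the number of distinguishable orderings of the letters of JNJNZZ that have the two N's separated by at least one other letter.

There are 6!/(2!·2!·2!) = 90 arrangements of JNJNZZ in total.
If the two N's are adjacent, glue them into one block, leaving 5 items to arrange: (5)!/(2!·2!) = 30 ways.
Hence 90 − 30 = 60.

60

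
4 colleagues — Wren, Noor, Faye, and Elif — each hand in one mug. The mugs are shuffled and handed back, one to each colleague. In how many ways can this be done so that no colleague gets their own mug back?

9

Let Aᵢ be the assignments in which colleague i gets their own mug. We want the size of the complement of A₁∪…∪A_4.
By inclusion–exclusion this is Σ_{j=0}^{4} (−1)^j C(4,j)·(4−j)!.
Computing: 24 − 24 + 12 − 4 + 1 = 9.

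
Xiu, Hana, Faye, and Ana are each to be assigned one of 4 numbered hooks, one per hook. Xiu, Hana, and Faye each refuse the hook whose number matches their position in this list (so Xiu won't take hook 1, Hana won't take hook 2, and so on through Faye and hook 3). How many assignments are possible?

Let Aᵢ (for i ∈ {1, 2, 3}) be the placements that put person i in their forbidden hook. Any j of these fix j positions, leaving (4−j)! ways to fill the rest, and there are C(3,j) ways to pick which j.
By inclusion–exclusion, the number of valid placements is Σ_{j=0}^{3} (−1)^j C(3,j)·(4−j)!.
Computing: 24 − 18 + 6 − 1 = 11.

11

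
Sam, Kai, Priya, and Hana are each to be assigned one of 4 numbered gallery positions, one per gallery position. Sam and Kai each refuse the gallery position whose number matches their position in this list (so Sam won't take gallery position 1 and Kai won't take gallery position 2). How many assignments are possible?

14

Let Aᵢ (for i ∈ {1, 2}) be the placements that put person i in their forbidden gallery position. Any j of these fix j positions, leaving (4−j)! ways to fill the rest, and there are C(2,j) ways to pick which j.
By inclusion–exclusion, the number of valid placements is Σ_{j=0}^{2} (−1)^j C(2,j)·(4−j)!.
Computing: 24 − 12 + 2 = 14.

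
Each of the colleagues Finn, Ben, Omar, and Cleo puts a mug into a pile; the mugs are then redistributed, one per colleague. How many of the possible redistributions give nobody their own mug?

Count assignments avoiding every fixed point. For any j of the 4 colleagues fixed to their own mug, the other 4−j can be arranged in (4−j)! ways.
By inclusion–exclusion this is Σ_{j=0}^{4} (−1)^j C(4,j)·(4−j)!.
Computing: 24 − 24 + 12 − 4 + 1 = 9.

9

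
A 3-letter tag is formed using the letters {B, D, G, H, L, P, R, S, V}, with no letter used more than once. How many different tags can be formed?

This is a permutation of 3 out of 9: P(9,3) = 9!/6!.
That product is 9 × 8 × 7 = 504.

504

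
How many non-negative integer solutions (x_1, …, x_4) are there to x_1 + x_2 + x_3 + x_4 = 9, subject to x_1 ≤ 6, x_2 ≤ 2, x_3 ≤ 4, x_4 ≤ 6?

85

By stars and bars, unrestricted non-negative solutions to x_1+…+x_4 = 9 number C(9+3,3) = 220.
Subtract solutions that violate a single cap (substitute x_i' = x_i − (cap_i+1)): x_1 ≥ 7 gives C(5,3) = 10; x_2 ≥ 3 gives C(9,3) = 84; x_3 ≥ 5 gives C(7,3) = 35; x_4 ≥ 7 gives C(5,3) = 10. Together 139.
Add back pairs where two caps are both exceeded: 0 + 0 + 0 + 4 + 0 + 0 = 4.
By inclusion–exclusion the count is 220 − 139 + 4 = 85.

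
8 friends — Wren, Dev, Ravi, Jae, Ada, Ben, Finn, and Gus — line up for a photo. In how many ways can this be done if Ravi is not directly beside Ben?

30240

Of the 8! = 40320 arrangements, those with Ravi and Ben adjacent number 2 × 7! = 10080 (treat the pair as a block with 2 internal orders).
Complementary counting: 40320 − 10080 = 30240.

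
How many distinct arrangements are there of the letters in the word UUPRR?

30

Letter multiplicities in UUPRR: P×1, R×2, U×2.
Dividing 5! = 120 by 2!·2! = 4 for the repeated letters gives 30.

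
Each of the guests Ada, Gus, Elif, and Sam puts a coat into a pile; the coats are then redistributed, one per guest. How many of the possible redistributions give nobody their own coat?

9

This is the derangement count D_4: permutations of 4 items with no fixed point.
By inclusion–exclusion this is Σ_{j=0}^{4} (−1)^j C(4,j)·(4−j)!.
Computing: 24 − 24 + 12 − 4 + 1 = 9.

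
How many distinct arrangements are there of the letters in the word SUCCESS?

SUCCESS has 7 letters with C appearing twice and S appearing 3 times.
Dividing 7! = 5040 by 3!·2! = 12 for the repeated letters gives 420.

420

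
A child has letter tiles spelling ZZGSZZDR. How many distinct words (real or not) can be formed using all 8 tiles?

1680

The 8 letters of ZZGSZZDR have repeats: Z appearing 4 times.
Dividing 8! = 40320 by 4! = 24 for the repeated letters gives 1680.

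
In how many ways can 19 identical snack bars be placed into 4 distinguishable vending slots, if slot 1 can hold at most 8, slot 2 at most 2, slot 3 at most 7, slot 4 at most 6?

Without the upper bounds there are C(22,3) = 1540 ways to split 19 among 4 vending slots.
Subtract solutions that violate a single cap (substitute x_i' = x_i − (cap_i+1)): x_1 ≥ 9 gives C(13,3) = 286; x_2 ≥ 3 gives C(19,3) = 969; x_3 ≥ 8 gives C(14,3) = 364; x_4 ≥ 7 gives C(15,3) = 455. Together 2074.
Add back pairs where two caps are both exceeded: 120 + 10 + 20 + 165 + 220 + 35 = 570.
Subtract triples: 0 + 1 + 0 + 4 = 5.
By inclusion–exclusion the count is 1540 − 2074 + 570 − 5 = 31.

31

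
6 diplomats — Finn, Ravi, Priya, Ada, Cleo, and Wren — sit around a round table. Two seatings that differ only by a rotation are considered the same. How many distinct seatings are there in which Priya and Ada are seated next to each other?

48

Treat {Priya, Ada} as one unit (2 internal orders) and seat the resulting 5 units around the table: (4)! circular arrangements.
So 2 × (4)! = 2 × 24 = 48.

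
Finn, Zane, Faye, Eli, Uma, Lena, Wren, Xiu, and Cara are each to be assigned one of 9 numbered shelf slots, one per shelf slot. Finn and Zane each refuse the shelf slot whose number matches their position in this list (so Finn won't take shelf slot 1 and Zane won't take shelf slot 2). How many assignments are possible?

287280

Let Aᵢ (for i ∈ {1, 2}) be the placements that put person i in their forbidden shelf slot. Any j of these fix j positions, leaving (9−j)! ways to fill the rest, and there are C(2,j) ways to pick which j.
By inclusion–exclusion, the number of valid placements is Σ_{j=0}^{2} (−1)^j C(2,j)·(9−j)!.
Computing: 362880 − 80640 + 5040 = 287280.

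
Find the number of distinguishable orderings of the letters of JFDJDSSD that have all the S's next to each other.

Treat the 2 copies of S as a single block. The multiset to arrange is then {SS, D, D, D, F, J, J}, 7 items in all.
That gives (7)!/(3!·2!) = 420 arrangements.

420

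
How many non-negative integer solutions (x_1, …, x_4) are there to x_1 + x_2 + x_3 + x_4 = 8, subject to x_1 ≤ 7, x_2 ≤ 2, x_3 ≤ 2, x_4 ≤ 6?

58

Without the upper bounds there are C(11,3) = 165 ways to split 8 among 4 variables.
Subtract solutions that violate a single cap (substitute x_i' = x_i − (cap_i+1)): x_1 ≥ 8 gives C(3,3) = 1; x_2 ≥ 3 gives C(8,3) = 56; x_3 ≥ 3 gives C(8,3) = 56; x_4 ≥ 7 gives C(4,3) = 4. Together 117.
Add back pairs where two caps are both exceeded: 0 + 0 + 0 + 10 + 0 + 0 = 10.
By inclusion–exclusion the count is 165 − 117 + 10 = 58.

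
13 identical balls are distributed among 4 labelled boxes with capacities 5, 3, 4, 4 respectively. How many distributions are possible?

By stars and bars, unrestricted non-negative solutions to x_1+…+x_4 = 13 number C(13+3,3) = 560.
Subtract solutions that violate a single cap (substitute x_i' = x_i − (cap_i+1)): x_1 ≥ 6 gives C(10,3) = 120; x_2 ≥ 4 gives C(12,3) = 220; x_3 ≥ 5 gives C(11,3) = 165; x_4 ≥ 5 gives C(11,3) = 165. Together 670.
Add back pairs where two caps are both exceeded: 20 + 10 + 10 + 35 + 35 + 20 = 130.
By inclusion–exclusion the count is 560 − 670 + 130 = 20.

20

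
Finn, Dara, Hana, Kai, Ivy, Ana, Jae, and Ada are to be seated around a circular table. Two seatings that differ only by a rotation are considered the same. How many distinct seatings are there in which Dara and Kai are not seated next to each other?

3600

All circular seatings of 8 people number (7)! = 5040.
Seatings with Dara beside Kai: treat them as a block with 2 internal orders, giving 2 × (6)! = 1440.
Subtracting, 5040 − 1440 = 3600.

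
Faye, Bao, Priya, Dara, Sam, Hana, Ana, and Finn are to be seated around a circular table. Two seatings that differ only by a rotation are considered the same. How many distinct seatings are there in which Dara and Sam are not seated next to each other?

3600

Without the restriction there are (7)! = 5040 seatings.
Seatings with Dara beside Sam: treat them as a block with 2 internal orders, giving 2 × (6)! = 1440.
Subtracting, 5040 − 1440 = 3600.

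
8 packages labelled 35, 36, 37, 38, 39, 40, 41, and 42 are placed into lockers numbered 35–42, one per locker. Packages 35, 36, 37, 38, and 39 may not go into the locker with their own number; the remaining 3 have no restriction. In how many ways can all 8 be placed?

21234

Let Aᵢ (for 35 ≤ i ≤ 39) be the placements that put package i in its forbidden locker. Any j of these fix j positions, leaving (8−j)! ways to fill the rest, and there are C(5,j) ways to pick which j.
By inclusion–exclusion, the number of valid placements is Σ_{j=0}^{5} (−1)^j C(5,j)·(8−j)!.
Computing: 40320 − 25200 + 7200 − 1200 + 120 − 6 = 21234.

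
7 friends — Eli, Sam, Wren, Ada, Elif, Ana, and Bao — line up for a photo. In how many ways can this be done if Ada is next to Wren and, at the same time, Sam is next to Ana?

480

Treat {Ada,Wren} as one block (2 orders) and {Sam,Ana} as another (2 orders).
That leaves 5 units to arrange: 2 × 2 × 5! = 4 × 120 = 480.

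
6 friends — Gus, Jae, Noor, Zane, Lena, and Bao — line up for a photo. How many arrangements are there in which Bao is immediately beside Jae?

Treat {Bao, Jae} as a single unit. There are 5 units to order, and the pair itself can be ordered 2 ways.
So the count is 2·(5)! = 240.

240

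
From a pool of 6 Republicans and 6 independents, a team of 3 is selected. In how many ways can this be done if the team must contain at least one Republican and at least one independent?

Unrestricted: C(12,3) = 220 ways to pick any 3 of the 12.
Selections missing a whole group: no Republicans → C(6,3) = 20; no independents → C(6,3) = 20.
Both groups omitted at once is impossible, so 220 − 40 = 180.

180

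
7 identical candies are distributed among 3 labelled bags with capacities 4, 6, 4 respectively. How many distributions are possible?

Ignoring the caps, the number of non-negative solutions to x_1+…+x_3 = 7 is C(9,2) = 36.
Subtract solutions that violate a single cap (substitute x_i' = x_i − (cap_i+1)): x_1 ≥ 5 gives C(4,2) = 6; x_2 ≥ 7 gives C(2,2) = 1; x_3 ≥ 5 gives C(4,2) = 6. Together 13.
No two caps can be exceeded simultaneously, so the pair terms are all 0.
By inclusion–exclusion the count is 36 − 13 + 0 = 23.

23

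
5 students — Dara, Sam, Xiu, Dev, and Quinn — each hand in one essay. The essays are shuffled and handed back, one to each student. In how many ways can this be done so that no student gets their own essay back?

44

Let Aᵢ be the assignments in which student i gets their own essay. We want the size of the complement of A₁∪…∪A_5.
By inclusion–exclusion this is Σ_{j=0}^{5} (−1)^j C(5,j)·(5−j)!.
Computing: 120 − 120 + 60 − 20 + 5 − 1 = 44.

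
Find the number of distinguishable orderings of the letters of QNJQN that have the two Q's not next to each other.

There are 5!/(2!·2!) = 30 arrangements of QNJQN in total.
Arrangements with the Q's together: treat QQ as one letter, giving (4)!/(2!) = 12.
Subtracting, 30 − 12 = 18 arrangements keep the Q's apart.

18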